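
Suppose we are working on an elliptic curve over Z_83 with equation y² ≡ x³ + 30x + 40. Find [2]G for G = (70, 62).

(51, 33)

tangent at (70, 62): λ = (3·70² + 30)/(2·62) ≡ 39/41. 41⁻¹ ≡ 81 (mod 83) since 41·81 = 3321 ≡ 1, so λ ≡ 39·81 ≡ 5.
  x = λ² - 70 - 70 = 25 - 140 ≡ 51; y = λ·(70 - 51) - 62 ≡ 33. → (51, 33)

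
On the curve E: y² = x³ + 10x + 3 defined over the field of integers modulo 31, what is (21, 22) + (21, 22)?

tangent at (21, 22): λ = (3·21² + 10)/(2·22) ≡ 0/13. 13⁻¹ ≡ 12 (mod 31), so λ ≡ 0·12 ≡ 0.
  x = λ² - 21 - 21 = 0 - 42 ≡ 20; y = λ·(21 - 20) - 22 ≡ 9. → (20, 9)

(20, 9)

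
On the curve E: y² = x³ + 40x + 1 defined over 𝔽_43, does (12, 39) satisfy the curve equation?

yes

y² = 39² ≡ 16; x³ + 40x + 1 = 2209 ≡ 16 (mod 43). 16 = 16.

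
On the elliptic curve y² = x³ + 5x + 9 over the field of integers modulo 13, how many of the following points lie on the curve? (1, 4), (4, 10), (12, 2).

0

(1, 4): 4² ≡ 3, rhs ≡ 2 → off.
(4, 10): 10² ≡ 9, rhs ≡ 2 → off.
(12, 2): 2² ≡ 4, rhs ≡ 3 → off.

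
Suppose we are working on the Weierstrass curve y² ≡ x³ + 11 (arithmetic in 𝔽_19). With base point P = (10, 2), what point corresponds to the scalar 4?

(0, 12)

Repeated addition: build up to 4P.
2P: tangent at (10, 2): λ = (3·10² + 0)/(2·2) ≡ 15/4. 4⁻¹ ≡ 5 (mod 19), so λ ≡ 15·5 ≡ 18.
  x = λ² - 10 - 10 = 324 - 20 ≡ 0; y = λ·(10 - 0) - 2 ≡ 7. → (0, 7)
3P: (0, 7) + (10, 2). λ = (2 - 7)/(10 - 0) ≡ 14/10 mod 19. 10⁻¹ ≡ 2 (mod 19) since 10·2 = 20 ≡ 1, so λ ≡ 9.
  x = λ² - 0 - 10 = 81 - 10 ≡ 14; y = λ·(0 - 14) - 7 ≡ 0. → (14, 0)
4P: (14, 0) + (10, 2). λ = (2 - 0)/(10 - 14) ≡ 2/15 mod 19. 15⁻¹ ≡ 14 (mod 19) since 15·14 = 210 ≡ 1, so λ ≡ 9.
  x = λ² - 14 - 10 = 81 - 24 ≡ 0; y = λ·(14 - 0) - 0 ≡ 12. → (0, 12)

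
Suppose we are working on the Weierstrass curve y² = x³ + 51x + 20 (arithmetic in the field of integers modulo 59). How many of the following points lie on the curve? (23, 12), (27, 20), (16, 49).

(23, 12): 12² ≡ 26, rhs ≡ 26 → on.
(27, 20): 20² ≡ 46, rhs ≡ 17 → off.
(16, 49): 49² ≡ 41, rhs ≡ 35 → off.

1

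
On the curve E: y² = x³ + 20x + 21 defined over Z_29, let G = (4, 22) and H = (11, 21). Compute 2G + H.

First 2G:
Repeated addition: build up to 2G.
2G: tangent at (4, 22): λ = (3·4² + 20)/(2·22) ≡ 10/15. 15⁻¹ ≡ 2 (mod 29), so λ ≡ 10·2 ≡ 20.
  x = λ² - 4 - 4 = 400 - 8 ≡ 15; y = λ·(4 - 15) - 22 ≡ 19. → (15, 19)
2G = (15, 19).
Finally 2G + H:
(15, 19) + (11, 21). λ = (21 - 19)/(11 - 15) ≡ 2/25 mod 29. 25⁻¹ ≡ 7 (mod 29), so λ ≡ 14.
  x = λ² - 15 - 11 = 196 - 26 ≡ 25; y = λ·(15 - 25) - 19 ≡ 15. → (25, 15)

(25, 15)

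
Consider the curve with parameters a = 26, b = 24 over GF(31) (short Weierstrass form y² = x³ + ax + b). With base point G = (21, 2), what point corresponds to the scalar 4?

O

Repeated addition: build up to 4G.
2G: tangent at (21, 2): λ = (3·21² + 26)/(2·2) ≡ 16/4. 4⁻¹ ≡ 8 (mod 31), so λ ≡ 16·8 ≡ 4.
  x = λ² - 21 - 21 = 16 - 42 ≡ 5; y = λ·(21 - 5) - 2 ≡ 0. → (5, 0)
3G: (5, 0) + (21, 2). λ = (2 - 0)/(21 - 5) ≡ 2/16 mod 31. 16⁻¹ ≡ 2 (mod 31) since 16·2 = 32 ≡ 1, so λ ≡ 4.
  x = λ² - 5 - 21 = 16 - 26 ≡ 21; y = λ·(5 - 21) - 0 ≡ 29. → (21, 29)
4G: (21, 29) + (21, 2): same x and y₁ ≡ -y₂, so the sum is 𝒪.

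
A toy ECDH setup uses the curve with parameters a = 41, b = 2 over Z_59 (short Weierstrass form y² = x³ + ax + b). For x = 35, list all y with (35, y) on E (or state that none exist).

x³ + 41x + 2 = 44312 ≡ 3 (mod 59).
Square roots of 3 mod 59: 11 and 48 (since 11² = 121 ≡ 3).

11, 48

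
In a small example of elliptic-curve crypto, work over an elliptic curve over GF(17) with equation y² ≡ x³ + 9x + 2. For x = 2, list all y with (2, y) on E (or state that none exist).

none

x³ + 9x + 2 = 28 ≡ 11 (mod 17).
11 is a non-residue mod 17; no y exists.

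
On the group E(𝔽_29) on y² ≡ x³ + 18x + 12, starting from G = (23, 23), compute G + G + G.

(20, 7)

Repeated addition: build up to 3G.
2G: tangent at (23, 23): λ = (3·23² + 18)/(2·23) ≡ 10/17. 17⁻¹ ≡ 12 (mod 29), so λ ≡ 10·12 ≡ 4.
  x = λ² - 23 - 23 = 16 - 46 ≡ 28; y = λ·(23 - 28) - 23 ≡ 15. → (28, 15)
3G: (28, 15) + (23, 23). λ = (23 - 15)/(23 - 28) ≡ 8/24 mod 29. 24⁻¹ ≡ 23 (mod 29) since 24·23 = 552 ≡ 1, so λ ≡ 10.
  x = λ² - 28 - 23 = 100 - 51 ≡ 20; y = λ·(28 - 20) - 15 ≡ 7. → (20, 7)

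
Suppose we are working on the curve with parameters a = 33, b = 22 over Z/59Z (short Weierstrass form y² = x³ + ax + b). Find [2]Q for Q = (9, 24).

tangent at (9, 24): λ = (3·9² + 33)/(2·24) ≡ 40/48. 48⁻¹ ≡ 16 (mod 59) since 48·16 = 768 ≡ 1, so λ ≡ 40·16 ≡ 50.
  x = λ² - 9 - 9 = 2500 - 18 ≡ 4; y = λ·(9 - 4) - 24 ≡ 49. → (4, 49)

(4, 49)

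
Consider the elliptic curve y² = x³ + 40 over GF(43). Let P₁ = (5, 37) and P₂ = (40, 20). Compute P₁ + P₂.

(5, 37) + (40, 20). λ = (20 - 37)/(40 - 5) ≡ 26/35 mod 43. 35⁻¹ ≡ 16 (mod 43), so λ ≡ 29.
  x = λ² - 5 - 40 = 841 - 45 ≡ 22; y = λ·(5 - 22) - 37 ≡ 29. → (22, 29)

(22, 29)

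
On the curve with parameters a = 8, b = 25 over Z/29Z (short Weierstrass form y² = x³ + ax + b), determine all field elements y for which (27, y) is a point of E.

1, 28

x³ + 8x + 25 = 19924 ≡ 1 (mod 29).
Square roots of 1 mod 29: 1 and 28 (since 1² = 1 ≡ 1).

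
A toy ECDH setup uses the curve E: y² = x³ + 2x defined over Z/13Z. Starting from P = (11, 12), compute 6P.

Repeated addition: build up to 6P.
2P: tangent at (11, 12): λ = (3·11² + 2)/(2·12) ≡ 1/11. 11⁻¹ ≡ 6 (mod 13), so λ ≡ 1·6 ≡ 6.
  x = λ² - 11 - 11 = 36 - 22 ≡ 1; y = λ·(11 - 1) - 12 ≡ 9. → (1, 9)
3P: (1, 9) + (11, 12). λ = (12 - 9)/(11 - 1) ≡ 3/10 mod 13. 10⁻¹ ≡ 4 (mod 13) since 10·4 = 40 ≡ 1, so λ ≡ 12.
  x = λ² - 1 - 11 = 144 - 12 ≡ 2; y = λ·(1 - 2) - 9 ≡ 5. → (2, 5)
4P: (2, 5) + (11, 12). λ = (12 - 5)/(11 - 2) ≡ 7/9 mod 13. 9⁻¹ ≡ 3 (mod 13), so λ ≡ 8.
  x = λ² - 2 - 11 = 64 - 13 ≡ 12; y = λ·(2 - 12) - 5 ≡ 6. → (12, 6)
5P: (12, 6) + (11, 12). λ = (12 - 6)/(11 - 12) ≡ 6/12 mod 13. 12⁻¹ ≡ 12 (mod 13), so λ ≡ 7.
  x = λ² - 12 - 11 = 49 - 23 ≡ 0; y = λ·(12 - 0) - 6 ≡ 0. → (0, 0)
6P: (0, 0) + (11, 12). λ = (12 - 0)/(11 - 0) ≡ 12/11 mod 13. 11⁻¹ ≡ 6 (mod 13) since 11·6 = 66 ≡ 1, so λ ≡ 7.
  x = λ² - 0 - 11 = 49 - 11 ≡ 12; y = λ·(0 - 12) - 0 ≡ 7. → (12, 7)

(12, 7)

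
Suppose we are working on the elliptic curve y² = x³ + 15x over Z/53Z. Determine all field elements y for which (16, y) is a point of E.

x³ + 15x + 0 = 4336 ≡ 43 (mod 53).
Square roots of 43 mod 53: 19 and 34 (since 19² = 361 ≡ 43).

19, 34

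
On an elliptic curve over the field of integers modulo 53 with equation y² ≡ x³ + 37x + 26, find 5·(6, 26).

(12, 5)

Write G = (6, 26).
Repeated addition: build up to 5G.
2G: tangent at (6, 26): λ = (3·6² + 37)/(2·26) ≡ 39/52. 52⁻¹ ≡ 52 (mod 53), so λ ≡ 39·52 ≡ 14.
  x = λ² - 6 - 6 = 196 - 12 ≡ 25; y = λ·(6 - 25) - 26 ≡ 26. → (25, 26)
3G: (25, 26) + (6, 26). λ = (26 - 26)/(6 - 25) ≡ 0/34 mod 53. 34⁻¹ ≡ 39 (mod 53) since 34·39 = 1326 ≡ 1, so λ ≡ 0.
  x = λ² - 25 - 6 = 0 - 31 ≡ 22; y = λ·(25 - 22) - 26 ≡ 27. → (22, 27)
4G: (22, 27) + (6, 26). λ = (26 - 27)/(6 - 22) ≡ 52/37 mod 53. 37⁻¹ ≡ 43 (mod 53) since 37·43 = 1591 ≡ 1, so λ ≡ 10.
  x = λ² - 22 - 6 = 100 - 28 ≡ 19; y = λ·(22 - 19) - 27 ≡ 3. → (19, 3)
5G: (19, 3) + (6, 26). λ = (26 - 3)/(6 - 19) ≡ 23/40 mod 53. 40⁻¹ ≡ 4 (mod 53), so λ ≡ 39.
  x = λ² - 19 - 6 = 1521 - 25 ≡ 12; y = λ·(19 - 12) - 3 ≡ 5. → (12, 5)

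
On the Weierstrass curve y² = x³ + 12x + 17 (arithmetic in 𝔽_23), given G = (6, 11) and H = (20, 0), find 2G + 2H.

(13, 1)

First 2G:
Repeated addition: build up to 2G.
2G: tangent at (6, 11): λ = (3·6² + 12)/(2·11) ≡ 5/22. 22⁻¹ ≡ 22 (mod 23), so λ ≡ 5·22 ≡ 18.
  x = λ² - 6 - 6 = 324 - 12 ≡ 13; y = λ·(6 - 13) - 11 ≡ 1. → (13, 1)
2G = (13, 1).
Next 2H:
Repeated addition: build up to 2H.
2H: (20, 0) + (20, 0): same x and y₁ ≡ -y₂, so the sum is O.
2H = O.
Finally 2G + 2H:
(13, 1) + O = (13, 1) (identity).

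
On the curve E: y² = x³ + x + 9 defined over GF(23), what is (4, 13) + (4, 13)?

(16, 21)

tangent at (4, 13): λ = (3·4² + 1)/(2·13) ≡ 3/3. 3⁻¹ ≡ 8 (mod 23) since 3·8 = 24 ≡ 1, so λ ≡ 3·8 ≡ 1.
  x = λ² - 4 - 4 = 1 - 8 ≡ 16; y = λ·(4 - 16) - 13 ≡ 21. → (16, 21)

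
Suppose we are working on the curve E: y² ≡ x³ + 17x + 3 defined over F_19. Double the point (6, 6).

tangent at (6, 6): λ = (3·6² + 17)/(2·6) ≡ 11/12. 12⁻¹ ≡ 8 (mod 19), so λ ≡ 11·8 ≡ 12.
  x = λ² - 6 - 6 = 144 - 12 ≡ 18; y = λ·(6 - 18) - 6 ≡ 2. → (18, 2)

(18, 2)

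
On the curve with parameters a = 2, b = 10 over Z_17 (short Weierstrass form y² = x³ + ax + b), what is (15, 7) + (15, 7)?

(5, 3)

tangent at (15, 7): λ = (3·15² + 2)/(2·7) ≡ 14/14. 14⁻¹ ≡ 11 (mod 17), so λ ≡ 14·11 ≡ 1.
  x = λ² - 15 - 15 = 1 - 30 ≡ 5; y = λ·(15 - 5) - 7 ≡ 3. → (5, 3)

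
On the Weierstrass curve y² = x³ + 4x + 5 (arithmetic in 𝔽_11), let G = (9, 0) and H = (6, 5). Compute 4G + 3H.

(6, 6)

First 4G:
Double-and-add on 4 = (100)₂. Start with G = (9, 0) for the leading 1-bit.
double: (9, 0) + (9, 0): same x and y₁ ≡ -y₂, so the sum is O.
double: O + O = O (identity).
4G = O.
Next 3H:
Repeated addition: build up to 3H.
2H: tangent at (6, 5): λ = (3·6² + 4)/(2·5) ≡ 2/10. 10⁻¹ ≡ 10 (mod 11), so λ ≡ 2·10 ≡ 9.
  x = λ² - 6 - 6 = 81 - 12 ≡ 3; y = λ·(6 - 3) - 5 ≡ 0. → (3, 0)
3H: (3, 0) + (6, 5). λ = (5 - 0)/(6 - 3) ≡ 5/3 mod 11. 3⁻¹ ≡ 4 (mod 11), so λ ≡ 9.
  x = λ² - 3 - 6 = 81 - 9 ≡ 6; y = λ·(3 - 6) - 0 ≡ 6. → (6, 6)
3H = (6, 6).
Finally 4G + 3H:
O + (6, 6) = (6, 6) (identity).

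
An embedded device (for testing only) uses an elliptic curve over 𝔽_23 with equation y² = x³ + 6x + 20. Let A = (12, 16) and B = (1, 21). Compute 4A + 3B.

First 4A:
Double-and-add on 4 = (100)₂. Start with A = (12, 16) for the leading 1-bit.
double: tangent at (12, 16): λ = (3·12² + 6)/(2·16) ≡ 1/9. 9⁻¹ ≡ 18 (mod 23) since 9·18 = 162 ≡ 1, so λ ≡ 1·18 ≡ 18.
  x = λ² - 12 - 12 = 324 - 24 ≡ 1; y = λ·(12 - 1) - 16 ≡ 21. → (1, 21)
double: tangent at (1, 21): λ = (3·1² + 6)/(2·21) ≡ 9/19. 19⁻¹ ≡ 17 (mod 23), so λ ≡ 9·17 ≡ 15.
  x = λ² - 1 - 1 = 225 - 2 ≡ 16; y = λ·(1 - 16) - 21 ≡ 7. → (16, 7)
4A = (16, 7).
Next 3B:
Repeated addition: build up to 3B.
2B: tangent at (1, 21): λ = (3·1² + 6)/(2·21) ≡ 9/19. 19⁻¹ ≡ 17 (mod 23) since 19·17 = 323 ≡ 1, so λ ≡ 9·17 ≡ 15.
  x = λ² - 1 - 1 = 225 - 2 ≡ 16; y = λ·(1 - 16) - 21 ≡ 7. → (16, 7)
3B: (16, 7) + (1, 21). λ = (21 - 7)/(1 - 16) ≡ 14/8 mod 23. 8⁻¹ ≡ 3 (mod 23), so λ ≡ 19.
  x = λ² - 16 - 1 = 361 - 17 ≡ 22; y = λ·(16 - 22) - 7 ≡ 17. → (22, 17)
3B = (22, 17).
Finally 4A + 3B:
(16, 7) + (22, 17). λ = (17 - 7)/(22 - 16) ≡ 10/6 mod 23. 6⁻¹ ≡ 4 (mod 23), so λ ≡ 17.
  x = λ² - 16 - 22 = 289 - 38 ≡ 21; y = λ·(16 - 21) - 7 ≡ 0. → (21, 0)

(21, 0)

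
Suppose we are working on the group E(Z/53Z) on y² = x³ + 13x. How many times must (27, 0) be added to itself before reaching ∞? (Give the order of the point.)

2

2P: (27, 0) + (27, 0): same x and y₁ ≡ -y₂, so the sum is ∞.
2P = ∞, so the order is 2.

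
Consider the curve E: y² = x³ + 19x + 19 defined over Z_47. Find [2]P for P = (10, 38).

(7, 42)

tangent at (10, 38): λ = (3·10² + 19)/(2·38) ≡ 37/29. 29⁻¹ ≡ 13 (mod 47) since 29·13 = 377 ≡ 1, so λ ≡ 37·13 ≡ 11.
  x = λ² - 10 - 10 = 121 - 20 ≡ 7; y = λ·(10 - 7) - 38 ≡ 42. → (7, 42)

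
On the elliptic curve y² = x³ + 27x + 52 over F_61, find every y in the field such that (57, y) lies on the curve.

x³ + 27x + 52 = 186784 ≡ 2 (mod 61).
2 is a non-residue mod 61; no y exists.

none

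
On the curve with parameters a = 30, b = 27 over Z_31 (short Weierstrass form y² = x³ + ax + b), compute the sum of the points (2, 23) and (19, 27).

(24, 1)

(2, 23) + (19, 27). λ = (27 - 23)/(19 - 2) ≡ 4/17 mod 31. 17⁻¹ ≡ 11 (mod 31) since 17·11 = 187 ≡ 1, so λ ≡ 13.
  x = λ² - 2 - 19 = 169 - 21 ≡ 24; y = λ·(2 - 24) - 23 ≡ 1. → (24, 1)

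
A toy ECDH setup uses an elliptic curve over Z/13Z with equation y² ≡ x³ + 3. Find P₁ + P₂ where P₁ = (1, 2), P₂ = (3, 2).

(9, 11)

(1, 2) + (3, 2). λ = (2 - 2)/(3 - 1) ≡ 0/2 mod 13. 2⁻¹ ≡ 7 (mod 13) since 2·7 = 14 ≡ 1, so λ ≡ 0.
  x = λ² - 1 - 3 = 0 - 4 ≡ 9; y = λ·(1 - 9) - 2 ≡ 11. → (9, 11)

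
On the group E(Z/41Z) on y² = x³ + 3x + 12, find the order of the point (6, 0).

2P: (6, 0) + (6, 0): same x and y₁ ≡ -y₂, so the sum is 𝒪.
2P = 𝒪, so the order is 2.

2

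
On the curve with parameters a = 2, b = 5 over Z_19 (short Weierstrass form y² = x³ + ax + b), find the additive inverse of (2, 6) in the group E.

(2, 13)

-(2, 6) = (2, -6 mod 19) = (2, 13).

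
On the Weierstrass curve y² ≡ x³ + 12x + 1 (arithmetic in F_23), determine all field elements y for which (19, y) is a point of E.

2, 21

x³ + 12x + 1 = 7088 ≡ 4 (mod 23).
Square roots of 4 mod 23: 2 and 21 (since 2² = 4 ≡ 4).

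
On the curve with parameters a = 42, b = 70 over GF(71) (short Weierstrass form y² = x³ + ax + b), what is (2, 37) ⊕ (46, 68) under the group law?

(25, 42)

(2, 37) + (46, 68). λ = (68 - 37)/(46 - 2) ≡ 31/44 mod 71. 44⁻¹ ≡ 21 (mod 71), so λ ≡ 12.
  x = λ² - 2 - 46 = 144 - 48 ≡ 25; y = λ·(2 - 25) - 37 ≡ 42. → (25, 42)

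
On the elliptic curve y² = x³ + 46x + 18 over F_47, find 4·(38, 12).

(27, 13)

Write Q = (38, 12).
Double-and-add on 4 = (100)₂. Start with Q = (38, 12) for the leading 1-bit.
double: tangent at (38, 12): λ = (3·38² + 46)/(2·12) ≡ 7/24. 24⁻¹ ≡ 2 (mod 47) since 24·2 = 48 ≡ 1, so λ ≡ 7·2 ≡ 14.
  x = λ² - 38 - 38 = 196 - 76 ≡ 26; y = λ·(38 - 26) - 12 ≡ 15. → (26, 15)
double: tangent at (26, 15): λ = (3·26² + 46)/(2·15) ≡ 6/30. 30⁻¹ ≡ 11 (mod 47), so λ ≡ 6·11 ≡ 19.
  x = λ² - 26 - 26 = 361 - 52 ≡ 27; y = λ·(26 - 27) - 15 ≡ 13. → (27, 13)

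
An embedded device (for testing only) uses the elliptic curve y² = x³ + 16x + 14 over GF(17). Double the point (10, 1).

tangent at (10, 1): λ = (3·10² + 16)/(2·1) ≡ 10/2. 2⁻¹ ≡ 9 (mod 17), so λ ≡ 10·9 ≡ 5.
  x = λ² - 10 - 10 = 25 - 20 ≡ 5; y = λ·(10 - 5) - 1 ≡ 7. → (5, 7)

(5, 7)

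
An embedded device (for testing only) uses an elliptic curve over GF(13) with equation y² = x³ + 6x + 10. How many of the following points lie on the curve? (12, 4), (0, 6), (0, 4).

(12, 4): 4² ≡ 3, rhs ≡ 3 → on.
(0, 6): 6² ≡ 10, rhs ≡ 10 → on.
(0, 4): 4² ≡ 3, rhs ≡ 10 → off.

2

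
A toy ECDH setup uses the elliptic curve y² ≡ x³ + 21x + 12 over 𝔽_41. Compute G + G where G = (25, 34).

(30, 34)

tangent at (25, 34): λ = (3·25² + 21)/(2·34) ≡ 10/27. 27⁻¹ ≡ 38 (mod 41), so λ ≡ 10·38 ≡ 11.
  x = λ² - 25 - 25 = 121 - 50 ≡ 30; y = λ·(25 - 30) - 34 ≡ 34. → (30, 34)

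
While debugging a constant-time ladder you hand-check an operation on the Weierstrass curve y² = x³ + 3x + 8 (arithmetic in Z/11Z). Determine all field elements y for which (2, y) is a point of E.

x³ + 3x + 8 = 22 ≡ 0 (mod 11).
Only y = 0 satisfies y² ≡ 0.

0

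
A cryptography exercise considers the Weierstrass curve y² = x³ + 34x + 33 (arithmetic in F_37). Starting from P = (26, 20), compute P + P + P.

(8, 22)

Repeated addition: build up to 3P.
2P: tangent at (26, 20): λ = (3·26² + 34)/(2·20) ≡ 27/3. 3⁻¹ ≡ 25 (mod 37) since 3·25 = 75 ≡ 1, so λ ≡ 27·25 ≡ 9.
  x = λ² - 26 - 26 = 81 - 52 ≡ 29; y = λ·(26 - 29) - 20 ≡ 27. → (29, 27)
3P: (29, 27) + (26, 20). λ = (20 - 27)/(26 - 29) ≡ 30/34 mod 37. 34⁻¹ ≡ 12 (mod 37) since 34·12 = 408 ≡ 1, so λ ≡ 27.
  x = λ² - 29 - 26 = 729 - 55 ≡ 8; y = λ·(29 - 8) - 27 ≡ 22. → (8, 22)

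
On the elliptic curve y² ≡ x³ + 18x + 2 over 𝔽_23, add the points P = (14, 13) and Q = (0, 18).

(14, 13) + (0, 18). λ = (18 - 13)/(0 - 14) ≡ 5/9 mod 23. 9⁻¹ ≡ 18 (mod 23), so λ ≡ 21.
  x = λ² - 14 - 0 = 441 - 14 ≡ 13; y = λ·(14 - 13) - 13 ≡ 8. → (13, 8)

(13, 8)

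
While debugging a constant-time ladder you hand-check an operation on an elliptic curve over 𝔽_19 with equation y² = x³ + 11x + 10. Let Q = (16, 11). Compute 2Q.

(6, 8)

tangent at (16, 11): λ = (3·16² + 11)/(2·11) ≡ 0/3. 3⁻¹ ≡ 13 (mod 19), so λ ≡ 0·13 ≡ 0.
  x = λ² - 16 - 16 = 0 - 32 ≡ 6; y = λ·(16 - 6) - 11 ≡ 8. → (6, 8)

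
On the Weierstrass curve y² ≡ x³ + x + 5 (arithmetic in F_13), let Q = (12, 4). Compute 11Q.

Double-and-add on 11 = (1011)₂. Start with Q = (12, 4) for the leading 1-bit.
double: tangent at (12, 4): λ = (3·12² + 1)/(2·4) ≡ 4/8. 8⁻¹ ≡ 5 (mod 13), so λ ≡ 4·5 ≡ 7.
  x = λ² - 12 - 12 = 49 - 24 ≡ 12; y = λ·(12 - 12) - 4 ≡ 9. → (12, 9)
double: tangent at (12, 9): λ = (3·12² + 1)/(2·9) ≡ 4/5. 5⁻¹ ≡ 8 (mod 13), so λ ≡ 4·8 ≡ 6.
  x = λ² - 12 - 12 = 36 - 24 ≡ 12; y = λ·(12 - 12) - 9 ≡ 4. → (12, 4)
add Q: tangent at (12, 4): λ = (3·12² + 1)/(2·4) ≡ 4/8. 8⁻¹ ≡ 5 (mod 13) since 8·5 = 40 ≡ 1, so λ ≡ 4·5 ≡ 7.
  x = λ² - 12 - 12 = 49 - 24 ≡ 12; y = λ·(12 - 12) - 4 ≡ 9. → (12, 9)
double: tangent at (12, 9): λ = (3·12² + 1)/(2·9) ≡ 4/5. 5⁻¹ ≡ 8 (mod 13), so λ ≡ 4·8 ≡ 6.
  x = λ² - 12 - 12 = 36 - 24 ≡ 12; y = λ·(12 - 12) - 9 ≡ 4. → (12, 4)
add Q: tangent at (12, 4): λ = (3·12² + 1)/(2·4) ≡ 4/8. 8⁻¹ ≡ 5 (mod 13) since 8·5 = 40 ≡ 1, so λ ≡ 4·5 ≡ 7.
  x = λ² - 12 - 12 = 49 - 24 ≡ 12; y = λ·(12 - 12) - 4 ≡ 9. → (12, 9)

(12, 9)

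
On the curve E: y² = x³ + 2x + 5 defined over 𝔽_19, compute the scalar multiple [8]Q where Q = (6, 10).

(8, 1)

Double-and-add on 8 = (1000)₂. Start with Q = (6, 10) for the leading 1-bit.
double: tangent at (6, 10): λ = (3·6² + 2)/(2·10) ≡ 15/1. 1⁻¹ ≡ 1 (mod 19), so λ ≡ 15·1 ≡ 15.
  x = λ² - 6 - 6 = 225 - 12 ≡ 4; y = λ·(6 - 4) - 10 ≡ 1. → (4, 1)
double: tangent at (4, 1): λ = (3·4² + 2)/(2·1) ≡ 12/2. 2⁻¹ ≡ 10 (mod 19) since 2·10 = 20 ≡ 1, so λ ≡ 12·10 ≡ 6.
  x = λ² - 4 - 4 = 36 - 8 ≡ 9; y = λ·(4 - 9) - 1 ≡ 7. → (9, 7)
double: tangent at (9, 7): λ = (3·9² + 2)/(2·7) ≡ 17/14. 14⁻¹ ≡ 15 (mod 19), so λ ≡ 17·15 ≡ 8.
  x = λ² - 9 - 9 = 64 - 18 ≡ 8; y = λ·(9 - 8) - 7 ≡ 1. → (8, 1)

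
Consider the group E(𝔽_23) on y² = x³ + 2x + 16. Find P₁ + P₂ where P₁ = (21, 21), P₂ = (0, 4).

(11, 9)

(21, 21) + (0, 4). λ = (4 - 21)/(0 - 21) ≡ 6/2 mod 23. 2⁻¹ ≡ 12 (mod 23) since 2·12 = 24 ≡ 1, so λ ≡ 3.
  x = λ² - 21 - 0 = 9 - 21 ≡ 11; y = λ·(21 - 11) - 21 ≡ 9. → (11, 9)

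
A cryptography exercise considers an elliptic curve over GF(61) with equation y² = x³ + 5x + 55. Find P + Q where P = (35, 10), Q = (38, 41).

(35, 10) + (38, 41). λ = (41 - 10)/(38 - 35) ≡ 31/3 mod 61. 3⁻¹ ≡ 41 (mod 61), so λ ≡ 51.
  x = λ² - 35 - 38 = 2601 - 73 ≡ 27; y = λ·(35 - 27) - 10 ≡ 32. → (27, 32)

(27, 32)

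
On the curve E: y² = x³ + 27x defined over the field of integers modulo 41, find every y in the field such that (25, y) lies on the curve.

8, 33

x³ + 27x + 0 = 16300 ≡ 23 (mod 41).
Square roots of 23 mod 41: 8 and 33 (since 8² = 64 ≡ 23).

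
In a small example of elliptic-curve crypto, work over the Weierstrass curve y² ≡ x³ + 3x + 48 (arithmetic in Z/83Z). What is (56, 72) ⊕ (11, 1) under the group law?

(56, 72) + (11, 1). λ = (1 - 72)/(11 - 56) ≡ 12/38 mod 83. 38⁻¹ ≡ 59 (mod 83) since 38·59 = 2242 ≡ 1, so λ ≡ 44.
  x = λ² - 56 - 11 = 1936 - 67 ≡ 43; y = λ·(56 - 43) - 72 ≡ 2. → (43, 2)

(43, 2)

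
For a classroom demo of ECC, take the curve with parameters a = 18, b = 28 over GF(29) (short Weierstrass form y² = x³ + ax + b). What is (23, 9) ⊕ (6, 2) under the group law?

(9, 7)

(23, 9) + (6, 2). λ = (2 - 9)/(6 - 23) ≡ 22/12 mod 29. 12⁻¹ ≡ 17 (mod 29), so λ ≡ 26.
  x = λ² - 23 - 6 = 676 - 29 ≡ 9; y = λ·(23 - 9) - 9 ≡ 7. → (9, 7)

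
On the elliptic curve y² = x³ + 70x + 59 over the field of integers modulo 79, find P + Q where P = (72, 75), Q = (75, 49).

(72, 75) + (75, 49). λ = (49 - 75)/(75 - 72) ≡ 53/3 mod 79. 3⁻¹ ≡ 53 (mod 79), so λ ≡ 44.
  x = λ² - 72 - 75 = 1936 - 147 ≡ 51; y = λ·(72 - 51) - 75 ≡ 59. → (51, 59)

(51, 59)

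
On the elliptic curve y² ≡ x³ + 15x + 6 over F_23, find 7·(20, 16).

(10, 11)

Write Q = (20, 16).
Double-and-add on 7 = (111)₂. Start with Q = (20, 16) for the leading 1-bit.
double: tangent at (20, 16): λ = (3·20² + 15)/(2·16) ≡ 19/9. 9⁻¹ ≡ 18 (mod 23) since 9·18 = 162 ≡ 1, so λ ≡ 19·18 ≡ 20.
  x = λ² - 20 - 20 = 400 - 40 ≡ 15; y = λ·(20 - 15) - 16 ≡ 15. → (15, 15)
add Q: (15, 15) + (20, 16). λ = (16 - 15)/(20 - 15) ≡ 1/5 mod 23. 5⁻¹ ≡ 14 (mod 23) since 5·14 = 70 ≡ 1, so λ ≡ 14.
  x = λ² - 15 - 20 = 196 - 35 ≡ 0; y = λ·(15 - 0) - 15 ≡ 11. → (0, 11)
double: tangent at (0, 11): λ = (3·0² + 15)/(2·11) ≡ 15/22. 22⁻¹ ≡ 22 (mod 23) since 22·22 = 484 ≡ 1, so λ ≡ 15·22 ≡ 8.
  x = λ² - 0 - 0 = 64 - 0 ≡ 18; y = λ·(0 - 18) - 11 ≡ 6. → (18, 6)
add Q: (18, 6) + (20, 16). λ = (16 - 6)/(20 - 18) ≡ 10/2 mod 23. 2⁻¹ ≡ 12 (mod 23), so λ ≡ 5.
  x = λ² - 18 - 20 = 25 - 38 ≡ 10; y = λ·(18 - 10) - 6 ≡ 11. → (10, 11)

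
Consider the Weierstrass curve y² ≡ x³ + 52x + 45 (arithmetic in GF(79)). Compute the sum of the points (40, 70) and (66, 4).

(40, 70) + (66, 4). λ = (4 - 70)/(66 - 40) ≡ 13/26 mod 79. 26⁻¹ ≡ 76 (mod 79) since 26·76 = 1976 ≡ 1, so λ ≡ 40.
  x = λ² - 40 - 66 = 1600 - 106 ≡ 72; y = λ·(40 - 72) - 70 ≡ 72. → (72, 72)

(72, 72)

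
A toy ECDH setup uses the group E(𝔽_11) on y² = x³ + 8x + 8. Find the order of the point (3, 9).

2P: tangent at (3, 9): λ = (3·3² + 8)/(2·9) ≡ 2/7. 7⁻¹ ≡ 8 (mod 11), so λ ≡ 2·8 ≡ 5.
  x = λ² - 3 - 3 = 25 - 6 ≡ 8; y = λ·(3 - 8) - 9 ≡ 10. → (8, 10)
3P: (8, 10) + (3, 9). λ = (9 - 10)/(3 - 8) ≡ 10/6 mod 11. 6⁻¹ ≡ 2 (mod 11), so λ ≡ 9.
  x = λ² - 8 - 3 = 81 - 11 ≡ 4; y = λ·(8 - 4) - 10 ≡ 4. → (4, 4)
4P: (4, 4) + (3, 9). λ = (9 - 4)/(3 - 4) ≡ 5/10 mod 11. 10⁻¹ ≡ 10 (mod 11) since 10·10 = 100 ≡ 1, so λ ≡ 6.
  x = λ² - 4 - 3 = 36 - 7 ≡ 7; y = λ·(4 - 7) - 4 ≡ 0. → (7, 0)
5P: (7, 0) + (3, 9). λ = (9 - 0)/(3 - 7) ≡ 9/7 mod 11. 7⁻¹ ≡ 8 (mod 11) since 7·8 = 56 ≡ 1, so λ ≡ 6.
  x = λ² - 7 - 3 = 36 - 10 ≡ 4; y = λ·(7 - 4) - 0 ≡ 7. → (4, 7)
6P: (4, 7) + (3, 9). λ = (9 - 7)/(3 - 4) ≡ 2/10 mod 11. 10⁻¹ ≡ 10 (mod 11), so λ ≡ 9.
  x = λ² - 4 - 3 = 81 - 7 ≡ 8; y = λ·(4 - 8) - 7 ≡ 1. → (8, 1)
7P: (8, 1) + (3, 9). λ = (9 - 1)/(3 - 8) ≡ 8/6 mod 11. 6⁻¹ ≡ 2 (mod 11) since 6·2 = 12 ≡ 1, so λ ≡ 5.
  x = λ² - 8 - 3 = 25 - 11 ≡ 3; y = λ·(8 - 3) - 1 ≡ 2. → (3, 2)
8P: (3, 2) + (3, 9): same x and y₁ ≡ -y₂, so the sum is 𝒪.
8P = 𝒪, so the order is 8.

8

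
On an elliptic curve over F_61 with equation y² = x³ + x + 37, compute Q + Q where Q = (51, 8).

tangent at (51, 8): λ = (3·51² + 1)/(2·8) ≡ 57/16. 16⁻¹ ≡ 42 (mod 61) since 16·42 = 672 ≡ 1, so λ ≡ 57·42 ≡ 15.
  x = λ² - 51 - 51 = 225 - 102 ≡ 1; y = λ·(51 - 1) - 8 ≡ 10. → (1, 10)

(1, 10)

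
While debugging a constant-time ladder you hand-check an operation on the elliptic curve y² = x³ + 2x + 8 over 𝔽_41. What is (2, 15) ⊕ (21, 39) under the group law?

(28, 32)

(2, 15) + (21, 39). λ = (39 - 15)/(21 - 2) ≡ 24/19 mod 41. 19⁻¹ ≡ 13 (mod 41) since 19·13 = 247 ≡ 1, so λ ≡ 25.
  x = λ² - 2 - 21 = 625 - 23 ≡ 28; y = λ·(2 - 28) - 15 ≡ 32. → (28, 32)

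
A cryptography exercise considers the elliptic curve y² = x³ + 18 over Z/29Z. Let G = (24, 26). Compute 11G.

(24, 26)

Repeated addition: build up to 11G.
2G: tangent at (24, 26): λ = (3·24² + 0)/(2·26) ≡ 17/23. 23⁻¹ ≡ 24 (mod 29) since 23·24 = 552 ≡ 1, so λ ≡ 17·24 ≡ 2.
  x = λ² - 24 - 24 = 4 - 48 ≡ 14; y = λ·(24 - 14) - 26 ≡ 23. → (14, 23)
3G: (14, 23) + (24, 26). λ = (26 - 23)/(24 - 14) ≡ 3/10 mod 29. 10⁻¹ ≡ 3 (mod 29), so λ ≡ 9.
  x = λ² - 14 - 24 = 81 - 38 ≡ 14; y = λ·(14 - 14) - 23 ≡ 6. → (14, 6)
4G: (14, 6) + (24, 26). λ = (26 - 6)/(24 - 14) ≡ 20/10 mod 29. 10⁻¹ ≡ 3 (mod 29), so λ ≡ 2.
  x = λ² - 14 - 24 = 4 - 38 ≡ 24; y = λ·(14 - 24) - 6 ≡ 3. → (24, 3)
5G: (24, 3) + (24, 26): same x and y₁ ≡ -y₂, so the sum is 𝒪.
6G: 𝒪 + (24, 26) = (24, 26) (identity).
7G: tangent at (24, 26): λ = (3·24² + 0)/(2·26) ≡ 17/23. 23⁻¹ ≡ 24 (mod 29), so λ ≡ 17·24 ≡ 2.
  x = λ² - 24 - 24 = 4 - 48 ≡ 14; y = λ·(24 - 14) - 26 ≡ 23. → (14, 23)
8G: (14, 23) + (24, 26). λ = (26 - 23)/(24 - 14) ≡ 3/10 mod 29. 10⁻¹ ≡ 3 (mod 29), so λ ≡ 9.
  x = λ² - 14 - 24 = 81 - 38 ≡ 14; y = λ·(14 - 14) - 23 ≡ 6. → (14, 6)
9G: (14, 6) + (24, 26). λ = (26 - 6)/(24 - 14) ≡ 20/10 mod 29. 10⁻¹ ≡ 3 (mod 29) since 10·3 = 30 ≡ 1, so λ ≡ 2.
  x = λ² - 14 - 24 = 4 - 38 ≡ 24; y = λ·(14 - 24) - 6 ≡ 3. → (24, 3)
10G: (24, 3) + (24, 26): same x and y₁ ≡ -y₂, so the sum is 𝒪.
11G: 𝒪 + (24, 26) = (24, 26) (identity).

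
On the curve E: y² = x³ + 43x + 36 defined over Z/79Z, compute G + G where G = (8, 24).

(39, 53)

tangent at (8, 24): λ = (3·8² + 43)/(2·24) ≡ 77/48. 48⁻¹ ≡ 28 (mod 79), so λ ≡ 77·28 ≡ 23.
  x = λ² - 8 - 8 = 529 - 16 ≡ 39; y = λ·(8 - 39) - 24 ≡ 53. → (39, 53)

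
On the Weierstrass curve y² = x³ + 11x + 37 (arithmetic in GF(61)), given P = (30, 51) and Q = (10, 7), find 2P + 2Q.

First 2P:
Repeated addition: build up to 2P.
2P: tangent at (30, 51): λ = (3·30² + 11)/(2·51) ≡ 27/41. 41⁻¹ ≡ 3 (mod 61) since 41·3 = 123 ≡ 1, so λ ≡ 27·3 ≡ 20.
  x = λ² - 30 - 30 = 400 - 60 ≡ 35; y = λ·(30 - 35) - 51 ≡ 32. → (35, 32)
2P = (35, 32).
Next 2Q:
Repeated addition: build up to 2Q.
2Q: tangent at (10, 7): λ = (3·10² + 11)/(2·7) ≡ 6/14. 14⁻¹ ≡ 48 (mod 61), so λ ≡ 6·48 ≡ 44.
  x = λ² - 10 - 10 = 1936 - 20 ≡ 25; y = λ·(10 - 25) - 7 ≡ 4. → (25, 4)
2Q = (25, 4).
Finally 2P + 2Q:
(35, 32) + (25, 4). λ = (4 - 32)/(25 - 35) ≡ 33/51 mod 61. 51⁻¹ ≡ 6 (mod 61) since 51·6 = 306 ≡ 1, so λ ≡ 15.
  x = λ² - 35 - 25 = 225 - 60 ≡ 43; y = λ·(35 - 43) - 32 ≡ 31. → (43, 31)

(43, 31)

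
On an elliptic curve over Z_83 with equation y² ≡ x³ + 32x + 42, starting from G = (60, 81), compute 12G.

Repeated addition: build up to 12G.
2G: tangent at (60, 81): λ = (3·60² + 32)/(2·81) ≡ 42/79. 79⁻¹ ≡ 62 (mod 83) since 79·62 = 4898 ≡ 1, so λ ≡ 42·62 ≡ 31.
  x = λ² - 60 - 60 = 961 - 120 ≡ 11; y = λ·(60 - 11) - 81 ≡ 27. → (11, 27)
3G: (11, 27) + (60, 81). λ = (81 - 27)/(60 - 11) ≡ 54/49 mod 83. 49⁻¹ ≡ 61 (mod 83), so λ ≡ 57.
  x = λ² - 11 - 60 = 3249 - 71 ≡ 24; y = λ·(11 - 24) - 27 ≡ 62. → (24, 62)
4G: (24, 62) + (60, 81). λ = (81 - 62)/(60 - 24) ≡ 19/36 mod 83. 36⁻¹ ≡ 30 (mod 83) since 36·30 = 1080 ≡ 1, so λ ≡ 72.
  x = λ² - 24 - 60 = 5184 - 84 ≡ 37; y = λ·(24 - 37) - 62 ≡ 81. → (37, 81)
5G: (37, 81) + (60, 81). λ = (81 - 81)/(60 - 37) ≡ 0/23 mod 83. 23⁻¹ ≡ 65 (mod 83) since 23·65 = 1495 ≡ 1, so λ ≡ 0.
  x = λ² - 37 - 60 = 0 - 97 ≡ 69; y = λ·(37 - 69) - 81 ≡ 2. → (69, 2)
6G: (69, 2) + (60, 81). λ = (81 - 2)/(60 - 69) ≡ 79/74 mod 83. 74⁻¹ ≡ 46 (mod 83), so λ ≡ 65.
  x = λ² - 69 - 60 = 4225 - 129 ≡ 29; y = λ·(69 - 29) - 2 ≡ 25. → (29, 25)
7G: (29, 25) + (60, 81). λ = (81 - 25)/(60 - 29) ≡ 56/31 mod 83. 31⁻¹ ≡ 75 (mod 83) since 31·75 = 2325 ≡ 1, so λ ≡ 50.
  x = λ² - 29 - 60 = 2500 - 89 ≡ 4; y = λ·(29 - 4) - 25 ≡ 63. → (4, 63)
8G: (4, 63) + (60, 81). λ = (81 - 63)/(60 - 4) ≡ 18/56 mod 83. 56⁻¹ ≡ 43 (mod 83) since 56·43 = 2408 ≡ 1, so λ ≡ 27.
  x = λ² - 4 - 60 = 729 - 64 ≡ 1; y = λ·(4 - 1) - 63 ≡ 18. → (1, 18)
9G: (1, 18) + (60, 81). λ = (81 - 18)/(60 - 1) ≡ 63/59 mod 83. 59⁻¹ ≡ 38 (mod 83) since 59·38 = 2242 ≡ 1, so λ ≡ 70.
  x = λ² - 1 - 60 = 4900 - 61 ≡ 25; y = λ·(1 - 25) - 18 ≡ 45. → (25, 45)
10G: (25, 45) + (60, 81). λ = (81 - 45)/(60 - 25) ≡ 36/35 mod 83. 35⁻¹ ≡ 19 (mod 83), so λ ≡ 20.
  x = λ² - 25 - 60 = 400 - 85 ≡ 66; y = λ·(25 - 66) - 45 ≡ 48. → (66, 48)
11G: (66, 48) + (60, 81). λ = (81 - 48)/(60 - 66) ≡ 33/77 mod 83. 77⁻¹ ≡ 69 (mod 83) since 77·69 = 5313 ≡ 1, so λ ≡ 36.
  x = λ² - 66 - 60 = 1296 - 126 ≡ 8; y = λ·(66 - 8) - 48 ≡ 48. → (8, 48)
12G: (8, 48) + (60, 81). λ = (81 - 48)/(60 - 8) ≡ 33/52 mod 83. 52⁻¹ ≡ 8 (mod 83), so λ ≡ 15.
  x = λ² - 8 - 60 = 225 - 68 ≡ 74; y = λ·(8 - 74) - 48 ≡ 41. → (74, 41)

(74, 41)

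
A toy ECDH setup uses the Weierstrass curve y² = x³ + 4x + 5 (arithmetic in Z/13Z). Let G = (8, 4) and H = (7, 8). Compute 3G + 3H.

(7, 8)

First 3G:
Repeated addition: build up to 3G.
2G: tangent at (8, 4): λ = (3·8² + 4)/(2·4) ≡ 1/8. 8⁻¹ ≡ 5 (mod 13) since 8·5 = 40 ≡ 1, so λ ≡ 1·5 ≡ 5.
  x = λ² - 8 - 8 = 25 - 16 ≡ 9; y = λ·(8 - 9) - 4 ≡ 4. → (9, 4)
3G: (9, 4) + (8, 4). λ = (4 - 4)/(8 - 9) ≡ 0/12 mod 13. 12⁻¹ ≡ 12 (mod 13), so λ ≡ 0.
  x = λ² - 9 - 8 = 0 - 17 ≡ 9; y = λ·(9 - 9) - 4 ≡ 9. → (9, 9)
3G = (9, 9).
Next 3H:
Repeated addition: build up to 3H.
2H: tangent at (7, 8): λ = (3·7² + 4)/(2·8) ≡ 8/3. 3⁻¹ ≡ 9 (mod 13), so λ ≡ 8·9 ≡ 7.
  x = λ² - 7 - 7 = 49 - 14 ≡ 9; y = λ·(7 - 9) - 8 ≡ 4. → (9, 4)
3H: (9, 4) + (7, 8). λ = (8 - 4)/(7 - 9) ≡ 4/11 mod 13. 11⁻¹ ≡ 6 (mod 13), so λ ≡ 11.
  x = λ² - 9 - 7 = 121 - 16 ≡ 1; y = λ·(9 - 1) - 4 ≡ 6. → (1, 6)
3H = (1, 6).
Finally 3G + 3H:
(9, 9) + (1, 6). λ = (6 - 9)/(1 - 9) ≡ 10/5 mod 13. 5⁻¹ ≡ 8 (mod 13), so λ ≡ 2.
  x = λ² - 9 - 1 = 4 - 10 ≡ 7; y = λ·(9 - 7) - 9 ≡ 8. → (7, 8)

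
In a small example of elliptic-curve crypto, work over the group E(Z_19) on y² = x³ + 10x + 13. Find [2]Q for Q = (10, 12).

tangent at (10, 12): λ = (3·10² + 10)/(2·12) ≡ 6/5. 5⁻¹ ≡ 4 (mod 19), so λ ≡ 6·4 ≡ 5.
  x = λ² - 10 - 10 = 25 - 20 ≡ 5; y = λ·(10 - 5) - 12 ≡ 13. → (5, 13)

(5, 13)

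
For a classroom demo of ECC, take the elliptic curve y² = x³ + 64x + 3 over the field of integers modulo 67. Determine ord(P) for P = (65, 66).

9

2P: tangent at (65, 66): λ = (3·65² + 64)/(2·66) ≡ 9/65. 65⁻¹ ≡ 33 (mod 67), so λ ≡ 9·33 ≡ 29.
  x = λ² - 65 - 65 = 841 - 130 ≡ 41; y = λ·(65 - 41) - 66 ≡ 27. → (41, 27)
3P: (41, 27) + (65, 66). λ = (66 - 27)/(65 - 41) ≡ 39/24 mod 67. 24⁻¹ ≡ 14 (mod 67), so λ ≡ 10.
  x = λ² - 41 - 65 = 100 - 106 ≡ 61; y = λ·(41 - 61) - 27 ≡ 41. → (61, 41)
4P: (61, 41) + (65, 66). λ = (66 - 41)/(65 - 61) ≡ 25/4 mod 67. 4⁻¹ ≡ 17 (mod 67), so λ ≡ 23.
  x = λ² - 61 - 65 = 529 - 126 ≡ 1; y = λ·(61 - 1) - 41 ≡ 66. → (1, 66)
5P: (1, 66) + (65, 66). λ = (66 - 66)/(65 - 1) ≡ 0/64 mod 67. 64⁻¹ ≡ 22 (mod 67) since 64·22 = 1408 ≡ 1, so λ ≡ 0.
  x = λ² - 1 - 65 = 0 - 66 ≡ 1; y = λ·(1 - 1) - 66 ≡ 1. → (1, 1)
6P: (1, 1) + (65, 66). λ = (66 - 1)/(65 - 1) ≡ 65/64 mod 67. 64⁻¹ ≡ 22 (mod 67), so λ ≡ 23.
  x = λ² - 1 - 65 = 529 - 66 ≡ 61; y = λ·(1 - 61) - 1 ≡ 26. → (61, 26)
7P: (61, 26) + (65, 66). λ = (66 - 26)/(65 - 61) ≡ 40/4 mod 67. 4⁻¹ ≡ 17 (mod 67), so λ ≡ 10.
  x = λ² - 61 - 65 = 100 - 126 ≡ 41; y = λ·(61 - 41) - 26 ≡ 40. → (41, 40)
8P: (41, 40) + (65, 66). λ = (66 - 40)/(65 - 41) ≡ 26/24 mod 67. 24⁻¹ ≡ 14 (mod 67), so λ ≡ 29.
  x = λ² - 41 - 65 = 841 - 106 ≡ 65; y = λ·(41 - 65) - 40 ≡ 1. → (65, 1)
9P: (65, 1) + (65, 66): same x and y₁ ≡ -y₂, so the sum is O.
9P = O, so the order is 9.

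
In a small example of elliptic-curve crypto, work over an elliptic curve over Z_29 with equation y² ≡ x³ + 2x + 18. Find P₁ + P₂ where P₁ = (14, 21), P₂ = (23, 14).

(14, 21) + (23, 14). λ = (14 - 21)/(23 - 14) ≡ 22/9 mod 29. 9⁻¹ ≡ 13 (mod 29) since 9·13 = 117 ≡ 1, so λ ≡ 25.
  x = λ² - 14 - 23 = 625 - 37 ≡ 8; y = λ·(14 - 8) - 21 ≡ 13. → (8, 13)

(8, 13)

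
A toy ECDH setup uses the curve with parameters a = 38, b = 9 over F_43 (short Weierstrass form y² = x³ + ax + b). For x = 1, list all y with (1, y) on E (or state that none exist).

x³ + 38x + 9 = 48 ≡ 5 (mod 43).
5 is a non-residue mod 43; no y exists.

none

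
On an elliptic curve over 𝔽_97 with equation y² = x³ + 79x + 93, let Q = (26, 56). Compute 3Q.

Repeated addition: build up to 3Q.
2Q: tangent at (26, 56): λ = (3·26² + 79)/(2·56) ≡ 70/15. 15⁻¹ ≡ 13 (mod 97), so λ ≡ 70·13 ≡ 37.
  x = λ² - 26 - 26 = 1369 - 52 ≡ 56; y = λ·(26 - 56) - 56 ≡ 95. → (56, 95)
3Q: (56, 95) + (26, 56). λ = (56 - 95)/(26 - 56) ≡ 58/67 mod 97. 67⁻¹ ≡ 42 (mod 97), so λ ≡ 11.
  x = λ² - 56 - 26 = 121 - 82 ≡ 39; y = λ·(56 - 39) - 95 ≡ 92. → (39, 92)

(39, 92)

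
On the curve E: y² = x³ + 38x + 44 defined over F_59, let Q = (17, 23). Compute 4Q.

(13, 27)

Double-and-add on 4 = (100)₂. Start with Q = (17, 23) for the leading 1-bit.
double: tangent at (17, 23): λ = (3·17² + 38)/(2·23) ≡ 20/46. 46⁻¹ ≡ 9 (mod 59) since 46·9 = 414 ≡ 1, so λ ≡ 20·9 ≡ 3.
  x = λ² - 17 - 17 = 9 - 34 ≡ 34; y = λ·(17 - 34) - 23 ≡ 44. → (34, 44)
double: tangent at (34, 44): λ = (3·34² + 38)/(2·44) ≡ 25/29. 29⁻¹ ≡ 57 (mod 59) since 29·57 = 1653 ≡ 1, so λ ≡ 25·57 ≡ 9.
  x = λ² - 34 - 34 = 81 - 68 ≡ 13; y = λ·(34 - 13) - 44 ≡ 27. → (13, 27)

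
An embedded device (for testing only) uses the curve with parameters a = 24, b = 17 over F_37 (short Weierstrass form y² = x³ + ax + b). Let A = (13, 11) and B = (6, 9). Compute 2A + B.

(2, 31)

First 2A:
Repeated addition: build up to 2A.
2A: tangent at (13, 11): λ = (3·13² + 24)/(2·11) ≡ 13/22. 22⁻¹ ≡ 32 (mod 37), so λ ≡ 13·32 ≡ 9.
  x = λ² - 13 - 13 = 81 - 26 ≡ 18; y = λ·(13 - 18) - 11 ≡ 18. → (18, 18)
2A = (18, 18).
Finally 2A + B:
(18, 18) + (6, 9). λ = (9 - 18)/(6 - 18) ≡ 28/25 mod 37. 25⁻¹ ≡ 3 (mod 37), so λ ≡ 10.
  x = λ² - 18 - 6 = 100 - 24 ≡ 2; y = λ·(18 - 2) - 18 ≡ 31. → (2, 31)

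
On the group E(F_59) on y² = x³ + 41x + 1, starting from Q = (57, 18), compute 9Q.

(48, 15)

Double-and-add on 9 = (1001)₂. Start with Q = (57, 18) for the leading 1-bit.
double: tangent at (57, 18): λ = (3·57² + 41)/(2·18) ≡ 53/36. 36⁻¹ ≡ 41 (mod 59), so λ ≡ 53·41 ≡ 49.
  x = λ² - 57 - 57 = 2401 - 114 ≡ 45; y = λ·(57 - 45) - 18 ≡ 39. → (45, 39)
double: tangent at (45, 39): λ = (3·45² + 41)/(2·39) ≡ 39/19. 19⁻¹ ≡ 28 (mod 59) since 19·28 = 532 ≡ 1, so λ ≡ 39·28 ≡ 30.
  x = λ² - 45 - 45 = 900 - 90 ≡ 43; y = λ·(45 - 43) - 39 ≡ 21. → (43, 21)
double: tangent at (43, 21): λ = (3·43² + 41)/(2·21) ≡ 42/42. 42⁻¹ ≡ 52 (mod 59), so λ ≡ 42·52 ≡ 1.
  x = λ² - 43 - 43 = 1 - 86 ≡ 33; y = λ·(43 - 33) - 21 ≡ 48. → (33, 48)
add Q: (33, 48) + (57, 18). λ = (18 - 48)/(57 - 33) ≡ 29/24 mod 59. 24⁻¹ ≡ 32 (mod 59), so λ ≡ 43.
  x = λ² - 33 - 57 = 1849 - 90 ≡ 48; y = λ·(33 - 48) - 48 ≡ 15. → (48, 15)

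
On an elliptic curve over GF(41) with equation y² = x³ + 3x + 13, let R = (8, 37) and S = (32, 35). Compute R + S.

(8, 37) + (32, 35). λ = (35 - 37)/(32 - 8) ≡ 39/24 mod 41. 24⁻¹ ≡ 12 (mod 41) since 24·12 = 288 ≡ 1, so λ ≡ 17.
  x = λ² - 8 - 32 = 289 - 40 ≡ 3; y = λ·(8 - 3) - 37 ≡ 7. → (3, 7)

(3, 7)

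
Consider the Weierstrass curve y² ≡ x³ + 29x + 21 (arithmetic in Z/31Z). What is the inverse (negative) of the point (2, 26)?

(2, 5)

-(2, 26) = (2, -26 mod 31) = (2, 5).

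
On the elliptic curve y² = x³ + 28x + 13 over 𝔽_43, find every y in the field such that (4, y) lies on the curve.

x³ + 28x + 13 = 189 ≡ 17 (mod 43).
Square roots of 17 mod 43: 19 and 24 (since 19² = 361 ≡ 17).

19, 24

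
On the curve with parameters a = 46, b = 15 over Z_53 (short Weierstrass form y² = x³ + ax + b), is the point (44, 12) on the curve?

y² = 12² ≡ 38; x³ + 46x + 15 = 87223 ≡ 38 (mod 53). 38 = 38.

yes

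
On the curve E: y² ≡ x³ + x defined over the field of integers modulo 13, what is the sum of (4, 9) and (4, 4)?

The two points share x = 4 and their y-coordinates satisfy 9 + 4 ≡ 0 (mod 13), so they are inverses. Their sum is O.

O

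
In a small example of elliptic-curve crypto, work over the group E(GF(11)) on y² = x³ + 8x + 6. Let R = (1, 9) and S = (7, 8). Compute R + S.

(1, 9) + (7, 8). λ = (8 - 9)/(7 - 1) ≡ 10/6 mod 11. 6⁻¹ ≡ 2 (mod 11), so λ ≡ 9.
  x = λ² - 1 - 7 = 81 - 8 ≡ 7; y = λ·(1 - 7) - 9 ≡ 3. → (7, 3)

(7, 3)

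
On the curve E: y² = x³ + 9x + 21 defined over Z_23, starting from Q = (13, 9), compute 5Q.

(21, 8)

Repeated addition: build up to 5Q.
2Q: tangent at (13, 9): λ = (3·13² + 9)/(2·9) ≡ 10/18. 18⁻¹ ≡ 9 (mod 23), so λ ≡ 10·9 ≡ 21.
  x = λ² - 13 - 13 = 441 - 26 ≡ 1; y = λ·(13 - 1) - 9 ≡ 13. → (1, 13)
3Q: (1, 13) + (13, 9). λ = (9 - 13)/(13 - 1) ≡ 19/12 mod 23. 12⁻¹ ≡ 2 (mod 23) since 12·2 = 24 ≡ 1, so λ ≡ 15.
  x = λ² - 1 - 13 = 225 - 14 ≡ 4; y = λ·(1 - 4) - 13 ≡ 11. → (4, 11)
4Q: (4, 11) + (13, 9). λ = (9 - 11)/(13 - 4) ≡ 21/9 mod 23. 9⁻¹ ≡ 18 (mod 23), so λ ≡ 10.
  x = λ² - 4 - 13 = 100 - 17 ≡ 14; y = λ·(4 - 14) - 11 ≡ 4. → (14, 4)
5Q: (14, 4) + (13, 9). λ = (9 - 4)/(13 - 14) ≡ 5/22 mod 23. 22⁻¹ ≡ 22 (mod 23), so λ ≡ 18.
  x = λ² - 14 - 13 = 324 - 27 ≡ 21; y = λ·(14 - 21) - 4 ≡ 8. → (21, 8)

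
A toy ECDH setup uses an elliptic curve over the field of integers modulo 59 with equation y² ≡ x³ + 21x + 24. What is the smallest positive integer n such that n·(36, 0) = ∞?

2P: (36, 0) + (36, 0): same x and y₁ ≡ -y₂, so the sum is ∞.
2P = ∞, so the order is 2.

2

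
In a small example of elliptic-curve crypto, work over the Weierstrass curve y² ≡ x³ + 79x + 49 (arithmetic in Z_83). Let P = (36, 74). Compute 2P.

tangent at (36, 74): λ = (3·36² + 79)/(2·74) ≡ 66/65. 65⁻¹ ≡ 23 (mod 83), so λ ≡ 66·23 ≡ 24.
  x = λ² - 36 - 36 = 576 - 72 ≡ 6; y = λ·(36 - 6) - 74 ≡ 65. → (6, 65)

(6, 65)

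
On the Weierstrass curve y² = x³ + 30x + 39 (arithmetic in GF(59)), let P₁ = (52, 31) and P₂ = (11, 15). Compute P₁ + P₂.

(52, 31) + (11, 15). λ = (15 - 31)/(11 - 52) ≡ 43/18 mod 59. 18⁻¹ ≡ 23 (mod 59), so λ ≡ 45.
  x = λ² - 52 - 11 = 2025 - 63 ≡ 15; y = λ·(52 - 15) - 31 ≡ 41. → (15, 41)

(15, 41)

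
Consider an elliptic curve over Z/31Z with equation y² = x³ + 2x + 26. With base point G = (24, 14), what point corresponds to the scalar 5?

(4, 25)

Repeated addition: build up to 5G.
2G: tangent at (24, 14): λ = (3·24² + 2)/(2·14) ≡ 25/28. 28⁻¹ ≡ 10 (mod 31), so λ ≡ 25·10 ≡ 2.
  x = λ² - 24 - 24 = 4 - 48 ≡ 18; y = λ·(24 - 18) - 14 ≡ 29. → (18, 29)
3G: (18, 29) + (24, 14). λ = (14 - 29)/(24 - 18) ≡ 16/6 mod 31. 6⁻¹ ≡ 26 (mod 31), so λ ≡ 13.
  x = λ² - 18 - 24 = 169 - 42 ≡ 3; y = λ·(18 - 3) - 29 ≡ 11. → (3, 11)
4G: (3, 11) + (24, 14). λ = (14 - 11)/(24 - 3) ≡ 3/21 mod 31. 21⁻¹ ≡ 3 (mod 31), so λ ≡ 9.
  x = λ² - 3 - 24 = 81 - 27 ≡ 23; y = λ·(3 - 23) - 11 ≡ 26. → (23, 26)
5G: (23, 26) + (24, 14). λ = (14 - 26)/(24 - 23) ≡ 19/1 mod 31. 1⁻¹ ≡ 1 (mod 31) since 1·1 = 1 ≡ 1, so λ ≡ 19.
  x = λ² - 23 - 24 = 361 - 47 ≡ 4; y = λ·(23 - 4) - 26 ≡ 25. → (4, 25)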